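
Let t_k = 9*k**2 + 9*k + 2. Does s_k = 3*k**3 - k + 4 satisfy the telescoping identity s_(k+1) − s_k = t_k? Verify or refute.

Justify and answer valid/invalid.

s_(k+1) = -k + 3*(k + 1)**3 + 3
s_(k+1) − s_k = 9*k**2 + 9*k + 2
(s_(k+1) − s_k) − t_k = 0

Valid: the claim telescopes to t_k.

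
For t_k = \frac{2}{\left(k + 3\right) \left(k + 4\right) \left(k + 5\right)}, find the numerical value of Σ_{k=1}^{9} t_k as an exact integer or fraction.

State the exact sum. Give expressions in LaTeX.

Step 1: r(k) = (k + 3)/(k + 6).
Normal form (A,B,C) = (k + 3, k + 6, 1).
f must satisfy (k + 3)·f(k+1) − (k + 5)·f(k) = 1.
d = 2 from the (1,1,0) case.
Solve for f: f(k) = k*(k + 7)/24 (degree 2 ≤ 2).
R(k) = B(k−1)·f(k)/C(k) = k*(k + 5)*(k + 7)/24; s_k = R·t_k = k*(k + 7)/(12*(k + 3)*(k + 4)).
Verify: 2/(k**3 + 12*k**2 + 47*k + 60) matches t_k.
Sum = s_(10) − s_(1); s_(10) = 85/1092, s_(1) = 1/30 ⇒ 81/1820.

Σ = 81/1820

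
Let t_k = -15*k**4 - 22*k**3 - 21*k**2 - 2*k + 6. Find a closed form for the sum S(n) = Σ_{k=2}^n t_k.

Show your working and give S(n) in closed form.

S(n) = -3*n**5 - 13*n**4 - 23*n**3 - 17*n**2 + 2*n + 54

t_(k+1)/t_k = (15*k**4 + 82*k**3 + 177*k**2 + 170*k + 54)/(15*k**4 + 22*k**3 + 21*k**2 + 2*k - 6).
Factor: A=1; B=1; C=k**4 + 22*k**3/15 + 7*k**2/5 + 2*k/15 - 2/5.
Solve (1)·f(k+1) − (1)·f(k) = k**4 + 22*k**3/15 + 7*k**2/5 + 2*k/15 - 2/5.
Degrees (0,0,4) ⇒ d ≤ 5.
A polynomial solution: f(k) = k*(3*k**4 - 2*k**3 + k**2 - 4*k - 4)/15.
R(k) = B(k−1)·f(k)/C(k) = k*(3*k**4 - 2*k**3 + k**2 - 4*k - 4)/(15*k**4 + 22*k**3 + 21*k**2 + 2*k - 6); s_k = R·t_k = k*(-3*k**4 + 2*k**3 - k**2 + 4*k + 4).
Verify: -15*k**4 - 22*k**3 - 21*k**2 - 2*k + 6 matches t_k.
Evaluate: s_(n+1) = -3*n**5 - 13*n**4 - 23*n**3 - 17*n**2 + 2*n + 6; subtract s_(2) = -48 ⇒ S(n) = -3*n**5 - 13*n**4 - 23*n**3 - 17*n**2 + 2*n + 54.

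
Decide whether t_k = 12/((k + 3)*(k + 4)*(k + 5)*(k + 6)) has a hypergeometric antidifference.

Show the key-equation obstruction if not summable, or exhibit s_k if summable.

Yes. s_k = k*(k**2 + 12*k + 47)/(15*(k + 3)*(k + 4)*(k + 5)).

The ratio is (k + 3)/(k + 7).
A = k + 3, B = k + 7, C = 1.
f must satisfy (k + 3)·f(k+1) − (k + 6)·f(k) = 1.
Bound: deg f ≤ 3.
Solve for f: f(k) = k*(k**2 + 12*k + 47)/180 (degree 3 ≤ 3).
Certificate R = B(k−1)f/C = k*(k + 6)*(k**2 + 12*k + 47)/180 gives s_k = k*(k**2 + 12*k + 47)/(15*(k + 3)*(k + 4)*(k + 5)).
Verify: 12/(k**4 + 18*k**3 + 119*k**2 + 342*k + 360) matches t_k.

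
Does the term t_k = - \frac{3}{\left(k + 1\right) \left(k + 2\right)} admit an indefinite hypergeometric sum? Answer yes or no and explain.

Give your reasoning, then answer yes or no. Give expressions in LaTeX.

Yes. s_k = - \frac{3 k}{k + 1}.

r(k) = (k + 1)/(k + 3) after simplifying.
Normal form (A,B,C) = (k + 1, k + 3, 1).
Solve (k + 1)·f(k+1) − (k + 2)·f(k) = 1.
d = 1 from the (1,1,0) case.
Solving with deg f ≤ 1: f(k) = k.
Get s_k = R·t_k = -3*k/(k + 1) with R(k) = B(k−1)f(k)/C(k) = k*(k + 2).
s_(k+1) − s_k = -3/(k**2 + 3*k + 2) = t_k.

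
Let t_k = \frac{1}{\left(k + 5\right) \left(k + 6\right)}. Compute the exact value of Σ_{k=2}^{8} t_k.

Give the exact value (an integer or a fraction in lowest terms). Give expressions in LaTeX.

Ratio r(k) = (k + 5)/(k + 7).
Take A(k)=k + 5, B(k)=k + 7, C(k)=1.
Set up (k + 5)·f(k+1) − (k + 6)·f(k) − (1) = 0.
From deg A=1, deg B=1, deg C=0: d=1.
Match coefficients ⇒ f(k) = k/5.
Get s_k = R·t_k = k/(5*(k + 5)) with R(k) = B(k−1)f(k)/C(k) = k*(k + 6)/5.
Verify: 1/(k**2 + 11*k + 30) matches t_k.
Telescoping: Σ = s_(9) − s_(2) = 9/70 − (2/35) = 1/14.

Σ = 1/14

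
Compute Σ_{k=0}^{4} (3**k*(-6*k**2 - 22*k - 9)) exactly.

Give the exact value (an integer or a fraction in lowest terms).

Compute t_(k+1)/t_k: get 3*(6*k**2 + 34*k + 37)/(6*k**2 + 22*k + 9).
Gosper form: A/B · C(k+1)/C(k) with A=3, B=1, C=k**2 + 11*k/3 + 3/2.
Solve (3)·f(k+1) − (1)·f(k) = k**2 + 11*k/3 + 3/2.
Bound: deg f ≤ 2.
Match coefficients ⇒ f(k) = (3*k**2 + 2*k - 3)/6.
Get s_k = R·t_k = 3**k*(-3*k**2 - 2*k + 3) with R(k) = B(k−1)f(k)/C(k) = (3*k**2 + 2*k - 3)/(6*k**2 + 22*k + 9).
Check: Δs_k = 3**k*(-6*k**2 - 22*k - 9). ✓
Σ_(k=0)^(4) t_k = s_(5) − s_(0) = -19926 − (3) = -19929.

Σ = -19929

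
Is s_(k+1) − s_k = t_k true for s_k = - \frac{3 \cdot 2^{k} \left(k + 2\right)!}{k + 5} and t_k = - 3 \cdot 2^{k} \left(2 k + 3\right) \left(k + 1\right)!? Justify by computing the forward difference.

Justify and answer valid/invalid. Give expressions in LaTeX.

s_(k+1) = -6*2**k*factorial(k + 3)/(k + 6)
s_(k+1) − s_k = -3*2**k*(2*k**2 + 15*k + 24)*factorial(k + 2)/((k + 5)*(k + 6))
(s_(k+1) − s_k) − t_k = 9*2**k*(2*k**2 + 13*k + 14)*factorial(k + 1)/((k + 5)*(k + 6))

Invalid: residual \frac{9 \cdot 2^{k} \left(2 k^{2} + 13 k + 14\right) \left(k + 1\right)!}{\left(k + 5\right) \left(k + 6\right)} ≠ 0.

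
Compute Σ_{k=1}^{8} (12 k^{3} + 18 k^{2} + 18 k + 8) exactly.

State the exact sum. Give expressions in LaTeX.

The ratio is (6*k**3 + 27*k**2 + 45*k + 28)/(6*k**3 + 9*k**2 + 9*k + 4).
Take A(k)=1, B(k)=1, C(k)=k**3 + 3*k**2/2 + 3*k/2 + 2/3.
Solve (1)·f(k+1) − (1)·f(k) = k**3 + 3*k**2/2 + 3*k/2 + 2/3.
deg f ≤ 4 (via 0,0,3).
A polynomial solution: f(k) = k*(3*k**3 + 3*k + 2)/12.
Certificate R = B(k−1)f/C = k*(3*k**3 + 3*k + 2)/(2*(6*k**3 + 9*k**2 + 9*k + 4)) gives s_k = k*(3*k**3 + 3*k + 2).
Check: Δs_k = 12*k**3 + 18*k**2 + 18*k + 8. ✓
Σ_(k=1)^(8) t_k = s_(9) − s_(1) = 19944 − (8) = 19936.

Σ = 19936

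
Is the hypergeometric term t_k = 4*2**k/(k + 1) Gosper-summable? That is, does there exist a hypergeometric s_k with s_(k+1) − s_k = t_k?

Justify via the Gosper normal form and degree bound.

Compute t_(k+1)/t_k: get 2*(k + 1)/(k + 2).
Gosper form: A/B · C(k+1)/C(k) with A=2*k + 2, B=k + 2, C=1.
f must satisfy (2*k + 2)·f(k+1) − (k + 1)·f(k) = 1.
Degrees (1,1,0) ⇒ d ≤ -1.
deg f ≤ -1 is impossible — no certificate.

No. Not Gosper-summable.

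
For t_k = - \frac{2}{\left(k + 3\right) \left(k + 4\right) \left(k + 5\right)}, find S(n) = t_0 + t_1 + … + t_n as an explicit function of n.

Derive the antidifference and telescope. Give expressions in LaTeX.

S(n) = \frac{- n^{2} - 9 n - 8}{12 \left(n^{2} + 9 n + 20\right)}

Ratio r(k) = (k + 3)/(k + 6).
Take A(k)=k + 3, B(k)=k + 6, C(k)=1.
Need (k + 3)·f(k+1) − (k + 5)·f(k) = 1.
deg f ≤ 2 (via 1,1,0).
Match coefficients ⇒ f(k) = k*(k + 7)/24.
R(k) = B(k−1)·f(k)/C(k) = k*(k + 5)*(k + 7)/24; s_k = R·t_k = k*(-k - 7)/(12*(k + 3)*(k + 4)).
Verify: -2/(k**3 + 12*k**2 + 47*k + 60) matches t_k.
Σ_(k=0)^n t_k = s_(n+1) − s_(0) = ((-n**2 - 9*n - 8)/(12*(n**2 + 9*n + 20))) − (0), i.e. (-n**2 - 9*n - 8)/(12*(n**2 + 9*n + 20)).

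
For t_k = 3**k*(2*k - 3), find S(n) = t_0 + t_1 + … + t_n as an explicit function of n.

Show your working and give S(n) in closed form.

S(n) = 3*3**n*n - 6*3**n + 3

Compute t_(k+1)/t_k: get 3*(2*k - 1)/(2*k - 3).
Factor: A=3; B=1; C=k - 3/2.
Need (3)·f(k+1) − (1)·f(k) = k - 3/2.
Degrees (0,0,1) ⇒ d ≤ 1.
Solve for f: f(k) = (k - 3)/2 (degree 1 ≤ 1).
Certificate R = B(k−1)f/C = (k - 3)/(2*k - 3) gives s_k = 3**k*(k - 3).
Δs = 3**k*(2*k - 3), as required.
Σ_(k=0)^n t_k = s_(n+1) − s_(0) = (3**(n + 1)*(n - 2)) − (-3), i.e. 3*3**n*n - 6*3**n + 3.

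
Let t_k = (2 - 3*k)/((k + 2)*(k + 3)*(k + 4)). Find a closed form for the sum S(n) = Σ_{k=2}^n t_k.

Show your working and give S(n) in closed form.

S(n) = (-2*n**2 + n + 1)/(5*(n**2 + 7*n + 12))

The ratio is (k + 2)*(3*k + 1)/((k + 5)*(3*k - 2)).
Normal form (A,B,C) = (k + 2, k + 5, k - 2/3).
Need (k + 2)·f(k+1) − (k + 4)·f(k) = k - 2/3.
Bound: deg f ≤ 2.
A polynomial solution: f(k) = k*(k - 4)/9.
Then R = B(k−1)f/C = k*(k - 4)*(k + 4)/(3*(3*k - 2)), so s_k = R(k)·t_k = k*(4 - k)/(3*(k + 2)*(k + 3)).
s_(k+1) − s_k = (2 - 3*k)/(k**3 + 9*k**2 + 26*k + 24) = t_k.
Σ_(k=2)^n t_k = s_(n+1) − s_(2) = ((-n**2 + 2*n + 3)/(3*(n**2 + 7*n + 12))) − (1/15), i.e. (-2*n**2 + n + 1)/(5*(n**2 + 7*n + 12)).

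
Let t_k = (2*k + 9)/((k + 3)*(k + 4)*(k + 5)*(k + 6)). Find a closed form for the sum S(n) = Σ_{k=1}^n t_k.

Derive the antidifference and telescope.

Ratio r(k) = (k + 3)*(2*k + 11)/((k + 7)*(2*k + 9)).
Gosper form: A/B · C(k+1)/C(k) with A=k + 3, B=k + 7, C=k + 9/2.
Solve (k + 3)·f(k+1) − (k + 6)·f(k) = k + 9/2.
deg f ≤ 3 (via 1,1,1).
Match coefficients ⇒ f(k) = k*(k + 4)*(k + 8)/30.
Certificate R = B(k−1)f/C = k*(k + 4)*(k + 6)*(k + 8)/(15*(2*k + 9)) gives s_k = k*(k + 8)/(15*(k**2 + 8*k + 15)).
Verify: (2*k + 9)/(k**4 + 18*k**3 + 119*k**2 + 342*k + 360) matches t_k.
Telescope: S(n) = s_(n+1) − s_(1) = (n**2 + 10*n + 9)/(15*(n**2 + 10*n + 24)) − (1/40) = n*(n + 10)/(24*(n**2 + 10*n + 24)).

S(n) = n*(n + 10)/(24*(n**2 + 10*n + 24))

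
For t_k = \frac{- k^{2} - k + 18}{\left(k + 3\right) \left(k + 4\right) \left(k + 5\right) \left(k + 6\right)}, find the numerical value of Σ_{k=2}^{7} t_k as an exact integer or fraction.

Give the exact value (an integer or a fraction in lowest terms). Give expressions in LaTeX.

Σ = 179/60060

r(k) = (k + 3)*(k + (k + 1)**2 - 17)/((k + 7)*(k**2 + k - 18)) after simplifying.
Take A(k)=k + 3, B(k)=k + 7, C(k)=k**2 + k - 18.
f must satisfy (k + 3)·f(k+1) − (k + 6)·f(k) = k**2 + k - 18.
Bound: deg f ≤ 3.
A polynomial solution: f(k) = -k*(k**2 + 72*k + 287)/60.
So s_k = (B(k−1)f/C)·t_k = (-k*(k + 6)*(k**2 + 72*k + 287)/(60*(k**2 + k - 18)))·t_k = k*(k**2 + 72*k + 287)/(60*(k + 3)*(k + 4)*(k + 5)).
s_(k+1) − s_k = (-k**2 - k + 18)/(k**4 + 18*k**3 + 119*k**2 + 342*k + 360) = t_k.
Σ_(k=2)^(7) t_k = s_(8) − s_(2) = 103/1430 − (29/420) = 179/60060.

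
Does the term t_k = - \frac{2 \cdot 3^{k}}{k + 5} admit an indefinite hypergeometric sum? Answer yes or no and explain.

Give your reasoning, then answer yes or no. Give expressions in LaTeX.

No; the degree bound rules out any f.

Ratio r(k) = 3*(k + 5)/(k + 6).
Factor: A=3*k + 15; B=k + 6; C=1.
Solve (3*k + 15)·f(k+1) − (k + 5)·f(k) = 1.
d = -1 from the (1,1,0) case.
deg f ≤ -1 is impossible — no certificate.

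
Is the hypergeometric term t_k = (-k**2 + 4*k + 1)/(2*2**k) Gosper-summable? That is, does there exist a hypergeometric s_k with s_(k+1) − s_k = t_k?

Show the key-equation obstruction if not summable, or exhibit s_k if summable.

Compute t_(k+1)/t_k: get (k**2/2 - k - 2)/(k**2 - 4*k - 1).
Take A(k)=1/2, B(k)=1, C(k)=k**2 - 4*k - 1.
Need (1/2)·f(k+1) − (1)·f(k) = k**2 - 4*k - 1.
Degrees (0,0,2) ⇒ d ≤ 2.
Solve for f: f(k) = -2*(k**2 - 2*k - 2) (degree 2 ≤ 2).
Certificate R = B(k−1)f/C = -2*(k**2 - 2*k - 2)/(k**2 - 4*k - 1) gives s_k = (k**2 - 2*k - 2)/2**k.
s_(k+1) − s_k = (-k**2 + 4*k + 1)/(2*2**k) = t_k.

Yes. s_k = (k**2 - 2*k - 2)/2**k.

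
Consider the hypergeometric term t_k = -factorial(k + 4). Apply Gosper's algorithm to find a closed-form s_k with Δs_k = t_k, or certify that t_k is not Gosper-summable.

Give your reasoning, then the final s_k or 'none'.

none — t_k is not Gosper-summable

Step 1: r(k) = k + 5.
So A=k + 5 and B=1, with C=1.
Set up (k + 5)·f(k+1) − (1)·f(k) − (1) = 0.
Degrees (1,0,0) ⇒ d ≤ -1.
Bound -1 < 0, so the key equation has no polynomial solution.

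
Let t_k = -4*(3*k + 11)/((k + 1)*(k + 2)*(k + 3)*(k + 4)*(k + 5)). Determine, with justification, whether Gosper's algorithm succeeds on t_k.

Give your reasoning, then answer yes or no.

Yes. s_k = k*(-k**2 - 7*k - 14)/(2*(k**3 + 7*k**2 + 14*k + 8)).

Step 1: r(k) = (k + 1)*(3*k + 14)/((k + 6)*(3*k + 11)).
Normal form (A,B,C) = (k + 1, k + 6, k + 11/3).
Solve (k + 1)·f(k+1) − (k + 5)·f(k) = k + 11/3.
d = 4 from the (1,1,1) case.
A polynomial solution: f(k) = k*(k + 3)*(k**2 + 7*k + 14)/24.
Then R = B(k−1)f/C = k*(k + 3)*(k + 5)*(k**2 + 7*k + 14)/(8*(3*k + 11)), so s_k = R(k)·t_k = k*(-k**2 - 7*k - 14)/(2*(k**3 + 7*k**2 + 14*k + 8)).
s_(k+1) − s_k = 4*(-3*k - 11)/(k**5 + 15*k**4 + 85*k**3 + 225*k**2 + 274*k + 120) = t_k.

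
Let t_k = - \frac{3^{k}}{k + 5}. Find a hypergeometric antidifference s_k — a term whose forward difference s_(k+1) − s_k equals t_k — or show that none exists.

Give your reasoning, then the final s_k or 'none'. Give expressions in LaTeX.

t_(k+1)/t_k = 3*(k + 5)/(k + 6).
Take A(k)=3*k + 15, B(k)=k + 6, C(k)=1.
Set up (3*k + 15)·f(k+1) − (k + 5)·f(k) − (1) = 0.
d = -1 from the (1,1,0) case.
deg f ≤ -1 is impossible — no certificate.

no hypergeometric antidifference exists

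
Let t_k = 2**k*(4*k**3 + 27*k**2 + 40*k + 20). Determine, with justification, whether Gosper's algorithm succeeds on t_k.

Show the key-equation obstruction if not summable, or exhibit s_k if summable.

Yes. s_k = 2**k*(4*k**3 + 3*k**2 + 4*k - 2).

Compute t_(k+1)/t_k: get 2*(4*k**3 + 39*k**2 + 106*k + 91)/(4*k**3 + 27*k**2 + 40*k + 20).
Take A(k)=2, B(k)=1, C(k)=k**3 + 27*k**2/4 + 10*k + 5.
Need (2)·f(k+1) − (1)·f(k) = k**3 + 27*k**2/4 + 10*k + 5.
From deg A=0, deg B=0, deg C=3: d=3.
Solve for f: f(k) = (4*k**3 + 3*k**2 + 4*k - 2)/4 (degree 3 ≤ 3).
R(k) = B(k−1)·f(k)/C(k) = (4*k**3 + 3*k**2 + 4*k - 2)/(4*k**3 + 27*k**2 + 40*k + 20); s_k = R·t_k = 2**k*(4*k**3 + 3*k**2 + 4*k - 2).
Check: Δs_k = 2**k*(4*k**3 + 27*k**2 + 40*k + 20). ✓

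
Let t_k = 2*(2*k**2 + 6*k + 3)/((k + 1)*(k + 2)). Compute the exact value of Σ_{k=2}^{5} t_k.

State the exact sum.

Compute t_(k+1)/t_k: get (k + 1)*(6*k + 2*(k + 1)**2 + 9)/((k + 3)*(2*k**2 + 6*k + 3)).
Gosper form: A/B · C(k+1)/C(k) with A=k + 1, B=k + 3, C=k**2 + 3*k + 3/2.
Solve (k + 1)·f(k+1) − (k + 2)·f(k) = k**2 + 3*k + 3/2.
From deg A=1, deg B=1, deg C=2: d=2.
Solving with deg f ≤ 2: f(k) = k*(2*k + 1)/2.
Certificate R = B(k−1)f/C = k*(k + 2)*(2*k + 1)/(2*k**2 + 6*k + 3) gives s_k = 2*k*(2*k + 1)/(k + 1).
s_(k+1) − s_k = 2*(2*k**2 + 6*k + 3)/(k**2 + 3*k + 2) = t_k.
Evaluate s at k=6 and k=2: 156/7 and 20/3; difference 328/21.

Σ = 328/21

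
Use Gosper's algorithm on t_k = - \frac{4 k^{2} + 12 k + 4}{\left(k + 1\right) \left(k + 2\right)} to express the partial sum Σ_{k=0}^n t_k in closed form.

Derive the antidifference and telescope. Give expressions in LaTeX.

t_(k+1)/t_k = (k + 1)*(3*k + (k + 1)**2 + 4)/((k + 3)*(k**2 + 3*k + 1)).
So A=k + 1 and B=k + 3, with C=k**2 + 3*k + 1.
Set up (k + 1)·f(k+1) − (k + 2)·f(k) − (k**2 + 3*k + 1) = 0.
deg f ≤ 2 (via 1,1,2).
Match coefficients ⇒ f(k) = k**2.
So s_k = (B(k−1)f/C)·t_k = (k**2*(k + 2)/(k**2 + 3*k + 1))·t_k = -4*k**2/(k + 1).
s_(k+1) − s_k = 4*(-k**2 - 3*k - 1)/(k**2 + 3*k + 2) = t_k.
s_(n+1) = 4*(-n**2 - 2*n - 1)/(n + 2) and s_(0) = 0, so S(n) = 4*(-n**2 - 2*n - 1)/(n + 2).

S(n) = \frac{4 \left(- n^{2} - 2 n - 1\right)}{n + 2}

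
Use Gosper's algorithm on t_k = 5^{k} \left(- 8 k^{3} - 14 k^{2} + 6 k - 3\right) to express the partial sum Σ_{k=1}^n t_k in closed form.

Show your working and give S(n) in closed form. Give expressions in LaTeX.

S(n) = - 10 \cdot 5^{n} n^{3} - 10 \cdot 5^{n} n^{2} + 5 \cdot 5^{n} n - 5 \cdot 5^{n} + 5

Step 1: r(k) = 5*(8*k**3 + 38*k**2 + 46*k + 19)/(8*k**3 + 14*k**2 - 6*k + 3).
Gosper form: A/B · C(k+1)/C(k) with A=5, B=1, C=k**3 + 7*k**2/4 - 3*k/4 + 3/8.
Key eq: (5)·f(k+1) = (1)·f(k) + (k**3 + 7*k**2/4 - 3*k/4 + 3/8).
From deg A=0, deg B=0, deg C=3: d=3.
Coefficient equations give f(k) = (2*k**3 - 4*k**2 + k + 2)/8.
So s_k = (B(k−1)f/C)·t_k = ((2*k**3 - 4*k**2 + k + 2)/(8*k**3 + 14*k**2 - 6*k + 3))·t_k = 5**k*(-2*k**3 + 4*k**2 - k - 2).
s_(k+1) − s_k = 5**k*(-8*k**3 - 14*k**2 + 6*k - 3) = t_k.
Σ_(k=1)^n t_k = s_(n+1) − s_(1) = (5**(n + 1)*(-2*n**3 - 2*n**2 + n - 1)) − (-5), i.e. -10*5**n*n**3 - 10*5**n*n**2 + 5*5**n*n - 5*5**n + 5.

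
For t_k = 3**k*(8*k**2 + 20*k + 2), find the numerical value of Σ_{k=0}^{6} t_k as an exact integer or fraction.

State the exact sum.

t_(k+1)/t_k = 3*(4*k**2 + 18*k + 15)/(4*k**2 + 10*k + 1).
Gosper form: A/B · C(k+1)/C(k) with A=3, B=1, C=k**2 + 5*k/2 + 1/4.
Need (3)·f(k+1) − (1)·f(k) = k**2 + 5*k/2 + 1/4.
Degrees (0,0,2) ⇒ d ≤ 2.
A polynomial solution: f(k) = (k - 1)*(2*k + 1)/4.
R(k) = B(k−1)·f(k)/C(k) = (k - 1)*(2*k + 1)/(4*k**2 + 10*k + 1); s_k = R·t_k = 2*3**k*(2*k**2 - k - 1).
Verify: 3**k*(8*k**2 + 20*k + 2) matches t_k.
Evaluate s at k=7 and k=0: 393660 and -2; difference 393662.

Σ = 393662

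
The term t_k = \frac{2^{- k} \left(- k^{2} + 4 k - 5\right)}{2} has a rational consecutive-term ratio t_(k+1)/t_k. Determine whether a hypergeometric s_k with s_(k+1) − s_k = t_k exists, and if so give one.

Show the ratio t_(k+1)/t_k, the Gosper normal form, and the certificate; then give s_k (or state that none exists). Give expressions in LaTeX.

The ratio is (k**2/2 - k + 1)/(k**2 - 4*k + 5).
Gosper form: A/B · C(k+1)/C(k) with A=1/2, B=1, C=k**2 - 4*k + 5.
Need (1/2)·f(k+1) − (1)·f(k) = k**2 - 4*k + 5.
Degrees (0,0,2) ⇒ d ≤ 2.
Solving with deg f ≤ 2: f(k) = -2*(k**2 - 2*k + 4).
R(k) = B(k−1)·f(k)/C(k) = -2*(k**2 - 2*k + 4)/(k**2 - 4*k + 5); s_k = R·t_k = (k**2 - 2*k + 4)/2**k.
s_(k+1) − s_k = (-k**2 + 4*k - 5)/(2*2**k) = t_k.

s_k = 2^{- k} \left(k^{2} - 2 k + 4\right)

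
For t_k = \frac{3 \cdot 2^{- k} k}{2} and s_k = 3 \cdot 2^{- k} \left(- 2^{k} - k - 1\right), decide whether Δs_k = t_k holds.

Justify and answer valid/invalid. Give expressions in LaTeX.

s_(k+1) = 3*(-2*2**k - k - 2)/(2*2**k)
s_(k+1) − s_k = 3*k/(2*2**k)
(s_(k+1) − s_k) − t_k = 0

valid (s_(k+1) − s_k reduces to t_k)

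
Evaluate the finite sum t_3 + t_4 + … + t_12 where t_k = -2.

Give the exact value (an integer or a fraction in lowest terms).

t_(k+1)/t_k = 1.
Take A(k)=1, B(k)=1, C(k)=1.
f must satisfy (1)·f(k+1) − (1)·f(k) = 1.
Degrees (0,0,0) ⇒ d ≤ 1.
Match coefficients ⇒ f(k) = k.
Certificate R = B(k−1)f/C = k gives s_k = -2*k.
s_(k+1) − s_k = -2 = t_k.
Telescoping: Σ = s_(13) − s_(3) = -26 − (-6) = -20.

Σ = -20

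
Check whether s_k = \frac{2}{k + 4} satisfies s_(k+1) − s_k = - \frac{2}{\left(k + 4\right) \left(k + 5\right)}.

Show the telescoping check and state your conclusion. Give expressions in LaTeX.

s_(k+1) = 2/(k + 5)
s_(k+1) − s_k = -2/((k + 4)*(k + 5))
(s_(k+1) − s_k) − t_k = 0

Valid — Δs_k = t_k.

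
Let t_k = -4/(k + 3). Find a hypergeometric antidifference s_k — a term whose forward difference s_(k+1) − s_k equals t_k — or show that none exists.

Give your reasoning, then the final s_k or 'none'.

none (Gosper's algorithm certifies no s_k)

Step 1: r(k) = (k + 3)/(k + 4).
So A=k + 3 and B=k + 4, with C=1.
Key eq: (k + 3)·f(k+1) = (k + 3)·f(k) + (1).
Degrees (1,1,0) ⇒ d ≤ 0.
Generic f = c0 gives residual -1; -1 = 0 cannot hold, so t_k is not Gosper-summable.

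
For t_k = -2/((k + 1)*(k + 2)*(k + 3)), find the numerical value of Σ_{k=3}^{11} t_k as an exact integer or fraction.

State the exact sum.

Σ = -81/1820

Ratio r(k) = (k + 1)/(k + 4).
Normal form (A,B,C) = (k + 1, k + 4, 1).
Key eq: (k + 1)·f(k+1) = (k + 3)·f(k) + (1).
Bound: deg f ≤ 2.
Match coefficients ⇒ f(k) = k*(k + 3)/4.
Get s_k = R·t_k = k*(-k - 3)/(2*(k + 1)*(k + 2)) with R(k) = B(k−1)f(k)/C(k) = k*(k + 3)**2/4.
Verify: -2/(k**3 + 6*k**2 + 11*k + 6) matches t_k.
Evaluate s at k=12 and k=3: -45/91 and -9/20; difference -81/1820.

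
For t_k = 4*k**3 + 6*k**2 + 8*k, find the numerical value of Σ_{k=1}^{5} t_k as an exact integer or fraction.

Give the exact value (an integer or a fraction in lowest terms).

Σ = 1350

Step 1: r(k) = (2*k**3 + 9*k**2 + 16*k + 9)/(k*(2*k**2 + 3*k + 4)).
Take A(k)=1, B(k)=1, C(k)=k**3 + 3*k**2/2 + 2*k.
Set up (1)·f(k+1) − (1)·f(k) − (k**3 + 3*k**2/2 + 2*k) = 0.
Degrees (0,0,3) ⇒ d ≤ 4.
A polynomial solution: f(k) = k*(k - 1)*(k**2 + k + 3)/4.
Certificate R = B(k−1)f/C = (k - 1)*(k**2 + k + 3)/(2*(2*k**2 + 3*k + 4)) gives s_k = k*(k**3 + 2*k - 3).
Check: Δs_k = 2*k*(2*k**2 + 3*k + 4). ✓
Sum = s_(6) − s_(1); s_(6) = 1350, s_(1) = 0 ⇒ 1350.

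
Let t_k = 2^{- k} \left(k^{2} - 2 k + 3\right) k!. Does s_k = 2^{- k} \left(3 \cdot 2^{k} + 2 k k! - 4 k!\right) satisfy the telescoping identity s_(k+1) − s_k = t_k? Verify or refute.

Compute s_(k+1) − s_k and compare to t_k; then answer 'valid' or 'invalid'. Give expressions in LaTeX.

s_(k+1) = (3*2**k + k**2*factorial(k) - factorial(k))/2**k
s_(k+1) − s_k = (k**2 - 2*k + 3)*factorial(k)/2**k
(s_(k+1) − s_k) − t_k = 0

valid (s_(k+1) − s_k reduces to t_k)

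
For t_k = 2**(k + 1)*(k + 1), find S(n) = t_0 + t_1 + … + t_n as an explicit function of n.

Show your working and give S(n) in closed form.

S(n) = 4*2**n*n + 2

Ratio r(k) = 2*(k + 2)/(k + 1).
Normal form (A,B,C) = (2, 1, k + 1).
Need (2)·f(k+1) − (1)·f(k) = k + 1.
d = 1 from the (0,0,1) case.
Coefficient equations give f(k) = k - 1.
Get s_k = R·t_k = 2**(k + 1)*(k - 1) with R(k) = B(k−1)f(k)/C(k) = (k - 1)/(k + 1).
Δs = 2**(k + 1)*(k + 1), as required.
s_(n+1) = 2**(n + 2)*n and s_(0) = -2, so S(n) = 4*2**n*n + 2.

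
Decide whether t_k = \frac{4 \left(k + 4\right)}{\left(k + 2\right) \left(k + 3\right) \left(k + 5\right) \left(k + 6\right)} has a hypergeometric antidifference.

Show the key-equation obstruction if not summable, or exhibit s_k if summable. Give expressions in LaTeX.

The ratio is (k + 2)*(k + 5)**2/((k + 4)**2*(k + 7)).
Factor: A=k + 2; B=k + 7; C=k**2 + 8*k + 16.
Set up (k + 2)·f(k+1) − (k + 6)·f(k) − (k**2 + 8*k + 16) = 0.
d = 4 from the (1,1,2) case.
Match coefficients ⇒ f(k) = k*(k + 3)*(k + 4)*(k + 7)/20.
So s_k = (B(k−1)f/C)·t_k = (k*(k + 3)*(k + 6)*(k + 7)/(20*(k + 4)))·t_k = k*(k + 7)/(5*(k**2 + 7*k + 10)).
Check: Δs_k = 4*(k + 4)/(k**4 + 16*k**3 + 91*k**2 + 216*k + 180). ✓

Yes. s_k = \frac{k \left(k + 7\right)}{5 \left(k^{2} + 7 k + 10\right)}.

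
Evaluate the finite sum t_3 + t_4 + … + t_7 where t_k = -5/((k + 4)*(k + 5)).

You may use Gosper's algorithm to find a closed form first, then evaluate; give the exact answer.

Σ = -25/84

Ratio r(k) = (k + 4)/(k + 6).
Normal form (A,B,C) = (k + 4, k + 6, 1).
f must satisfy (k + 4)·f(k+1) − (k + 5)·f(k) = 1.
deg f ≤ 1 (via 1,1,0).
A polynomial solution: f(k) = k/4.
Certificate R = B(k−1)f/C = k*(k + 5)/4 gives s_k = -5*k/(4*k + 16).
Verify: -5/(k**2 + 9*k + 20) matches t_k.
Σ_(k=3)^(7) t_k = s_(8) − s_(3) = -5/6 − (-15/28) = -25/84.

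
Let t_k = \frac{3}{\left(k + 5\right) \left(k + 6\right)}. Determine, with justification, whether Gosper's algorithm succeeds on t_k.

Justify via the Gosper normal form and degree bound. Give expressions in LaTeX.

Yes. s_k = \frac{3 k}{5 \left(k + 5\right)}.

Compute t_(k+1)/t_k: get (k + 5)/(k + 7).
Normal form (A,B,C) = (k + 5, k + 7, 1).
f must satisfy (k + 5)·f(k+1) − (k + 6)·f(k) = 1.
d = 1 from the (1,1,0) case.
Solving with deg f ≤ 1: f(k) = k/5.
Then R = B(k−1)f/C = k*(k + 6)/5, so s_k = R(k)·t_k = 3*k/(5*(k + 5)).
Verify: 3/(k**2 + 11*k + 30) matches t_k.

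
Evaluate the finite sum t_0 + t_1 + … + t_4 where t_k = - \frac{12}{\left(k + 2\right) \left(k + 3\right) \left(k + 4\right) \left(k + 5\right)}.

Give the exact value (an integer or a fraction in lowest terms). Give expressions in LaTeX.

t_(k+1)/t_k = (k + 2)/(k + 6).
So A=k + 2 and B=k + 6, with C=1.
Key eq: (k + 2)·f(k+1) = (k + 5)·f(k) + (1).
d = 3 from the (1,1,0) case.
Coefficient equations give f(k) = k*(k**2 + 9*k + 26)/72.
Then R = B(k−1)f/C = k*(k + 5)*(k**2 + 9*k + 26)/72, so s_k = R(k)·t_k = k*(-k**2 - 9*k - 26)/(6*(k + 2)*(k + 3)*(k + 4)).
Check: Δs_k = -12/(k**4 + 14*k**3 + 71*k**2 + 154*k + 120). ✓
Σ_(k=0)^(4) t_k = s_(5) − s_(0) = -10/63 − (0) = -10/63.

Σ = -10/63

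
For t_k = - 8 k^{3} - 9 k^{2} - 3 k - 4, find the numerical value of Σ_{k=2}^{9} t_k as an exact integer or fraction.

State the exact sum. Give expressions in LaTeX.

Σ = -18912

Step 1: r(k) = (8*k**3 + 33*k**2 + 45*k + 24)/(8*k**3 + 9*k**2 + 3*k + 4).
Take A(k)=1, B(k)=1, C(k)=k**3 + 9*k**2/8 + 3*k/8 + 1/2.
Key eq: (1)·f(k+1) = (1)·f(k) + (k**3 + 9*k**2/8 + 3*k/8 + 1/2).
deg f ≤ 4 (via 0,0,3).
Solving with deg f ≤ 4: f(k) = k*(2*k**3 - k**2 - k + 4)/8.
R(k) = B(k−1)·f(k)/C(k) = k*(2*k**3 - k**2 - k + 4)/(8*k**3 + 9*k**2 + 3*k + 4); s_k = R·t_k = k*(-2*k**3 + k**2 + k - 4).
Δs = -8*k**3 - 9*k**2 - 3*k - 4, as required.
Evaluate s at k=10 and k=2: -18940 and -28; difference -18912.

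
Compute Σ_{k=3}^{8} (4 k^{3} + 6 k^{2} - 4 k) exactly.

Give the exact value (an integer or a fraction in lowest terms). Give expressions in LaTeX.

r(k) = (2*k**3 + 9*k**2 + 10*k + 3)/(k*(2*k**2 + 3*k - 2)) after simplifying.
Gosper form: A/B · C(k+1)/C(k) with A=1, B=1, C=k**3 + 3*k**2/2 - k.
Key eq: (1)·f(k+1) = (1)·f(k) + (k**3 + 3*k**2/2 - k).
Degrees (0,0,3) ⇒ d ≤ 4.
A polynomial solution: f(k) = k*(k - 1)*(k**2 + k - 3)/4.
Get s_k = R·t_k = k*(k**3 - 4*k + 3) with R(k) = B(k−1)f(k)/C(k) = (k - 1)*(k**2 + k - 3)/(2*(k + 2)*(2*k - 1)).
Verify: 2*k*(2*k**2 + 3*k - 2) matches t_k.
Σ_(k=3)^(8) t_k = s_(9) − s_(3) = 6264 − (54) = 6210.

Σ = 6210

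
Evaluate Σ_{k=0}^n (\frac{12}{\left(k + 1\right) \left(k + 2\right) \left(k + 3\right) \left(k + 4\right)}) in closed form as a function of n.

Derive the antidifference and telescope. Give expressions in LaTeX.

S(n) = \frac{2 \left(n^{3} + 9 n^{2} + 26 n + 18\right)}{3 \left(n^{3} + 9 n^{2} + 26 n + 24\right)}

t_(k+1)/t_k = (k + 1)/(k + 5).
A = k + 1, B = k + 5, C = 1.
Need (k + 1)·f(k+1) − (k + 4)·f(k) = 1.
Degrees (1,1,0) ⇒ d ≤ 3.
A polynomial solution: f(k) = k*(k**2 + 6*k + 11)/18.
So s_k = (B(k−1)f/C)·t_k = (k*(k + 4)*(k**2 + 6*k + 11)/18)·t_k = 2*k*(k**2 + 6*k + 11)/(3*(k + 1)*(k + 2)*(k + 3)).
Check: Δs_k = 12/(k**4 + 10*k**3 + 35*k**2 + 50*k + 24). ✓
Telescope: S(n) = s_(n+1) − s_(0) = 2*(n**3 + 9*n**2 + 26*n + 18)/(3*(n**3 + 9*n**2 + 26*n + 24)) − (0) = 2*(n**3 + 9*n**2 + 26*n + 18)/(3*(n**3 + 9*n**2 + 26*n + 24)).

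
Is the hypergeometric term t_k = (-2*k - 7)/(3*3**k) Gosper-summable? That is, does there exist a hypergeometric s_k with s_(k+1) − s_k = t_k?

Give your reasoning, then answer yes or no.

Yes. s_k = (k + 4)/3**k.

r(k) = (2*k + 9)/(3*(2*k + 7)) after simplifying.
Take A(k)=1/3, B(k)=1, C(k)=k + 7/2.
Key eq: (1/3)·f(k+1) = (1)·f(k) + (k + 7/2).
Degrees (0,0,1) ⇒ d ≤ 1.
A polynomial solution: f(k) = -3*(k + 4)/2.
So s_k = (B(k−1)f/C)·t_k = (-3*(k + 4)/(2*k + 7))·t_k = (k + 4)/3**k.
Check: Δs_k = (-2*k - 7)/(3*3**k). ✓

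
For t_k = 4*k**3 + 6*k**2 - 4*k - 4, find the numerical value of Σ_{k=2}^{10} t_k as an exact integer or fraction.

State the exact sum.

Σ = 14148

Compute t_(k+1)/t_k: get (2*k**3 + 9*k**2 + 10*k + 1)/(2*k**3 + 3*k**2 - 2*k - 2).
Normal form (A,B,C) = (1, 1, k**3 + 3*k**2/2 - k - 1).
Key eq: (1)·f(k+1) = (1)·f(k) + (k**3 + 3*k**2/2 - k - 1).
Bound: deg f ≤ 4.
Coefficient equations give f(k) = k*(k**3 - 4*k - 1)/4.
So s_k = (B(k−1)f/C)·t_k = (k*(k**3 - 4*k - 1)/(2*(2*k**3 + 3*k**2 - 2*k - 2)))·t_k = k*(k**3 - 4*k - 1).
Δs = 4*k**3 + 6*k**2 - 4*k - 4, as required.
Sum = s_(11) − s_(2); s_(11) = 14146, s_(2) = -2 ⇒ 14148.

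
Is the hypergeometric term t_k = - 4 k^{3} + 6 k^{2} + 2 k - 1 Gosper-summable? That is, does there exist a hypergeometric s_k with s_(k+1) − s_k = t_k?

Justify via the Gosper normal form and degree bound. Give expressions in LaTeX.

Yes. s_k = k \left(- k^{3} + 4 k^{2} - 3 k - 1\right).

Step 1: r(k) = (4*k**3 + 6*k**2 - 2*k - 3)/(4*k**3 - 6*k**2 - 2*k + 1).
Take A(k)=1, B(k)=1, C(k)=k**3 - 3*k**2/2 - k/2 + 1/4.
Set up (1)·f(k+1) − (1)·f(k) − (k**3 - 3*k**2/2 - k/2 + 1/4) = 0.
deg f ≤ 4 (via 0,0,3).
Coefficient equations give f(k) = k*(k**3 - 4*k**2 + 3*k + 1)/4.
R(k) = B(k−1)·f(k)/C(k) = k*(k**3 - 4*k**2 + 3*k + 1)/((2*k + 1)*(2*k**2 - 4*k + 1)); s_k = R·t_k = k*(-k**3 + 4*k**2 - 3*k - 1).
Check: Δs_k = -4*k**3 + 6*k**2 + 2*k - 1. ✓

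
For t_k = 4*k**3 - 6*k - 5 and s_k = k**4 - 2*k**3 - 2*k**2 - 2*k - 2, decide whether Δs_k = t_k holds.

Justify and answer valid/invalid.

s_(k+1) = k**4 + 2*k**3 - 2*k**2 - 8*k - 7
s_(k+1) − s_k = 4*k**3 - 6*k - 5
(s_(k+1) − s_k) − t_k = 0

Valid: the claim telescopes to t_k.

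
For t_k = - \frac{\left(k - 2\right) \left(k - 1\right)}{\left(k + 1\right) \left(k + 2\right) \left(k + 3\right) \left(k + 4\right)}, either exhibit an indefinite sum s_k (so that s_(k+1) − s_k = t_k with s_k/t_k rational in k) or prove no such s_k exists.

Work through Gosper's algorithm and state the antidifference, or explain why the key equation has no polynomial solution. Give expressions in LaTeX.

Ratio r(k) = k*(k + 1)/((k - 2)*(k + 5)).
So A=k + 1 and B=k + 5, with C=k**2 - 3*k + 2.
f must satisfy (k + 1)·f(k+1) − (k + 4)·f(k) = k**2 - 3*k + 2.
d = 3 from the (1,1,2) case.
Match coefficients ⇒ f(k) = k*(k**2 + 11)/6.
Then R = B(k−1)f/C = k*(k + 4)*(k**2 + 11)/(6*(k - 2)*(k - 1)), so s_k = R(k)·t_k = k*(-k**2 - 11)/(6*(k**3 + 6*k**2 + 11*k + 6)).
Check: Δs_k = (-k**2 + 3*k - 2)/(k**4 + 10*k**3 + 35*k**2 + 50*k + 24). ✓

s_k = \frac{k \left(- k^{2} - 11\right)}{6 \left(k^{3} + 6 k^{2} + 11 k + 6\right)}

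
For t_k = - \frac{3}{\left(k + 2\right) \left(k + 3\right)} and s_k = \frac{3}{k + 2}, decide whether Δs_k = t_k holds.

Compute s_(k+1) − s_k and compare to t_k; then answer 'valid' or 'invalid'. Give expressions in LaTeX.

Valid — Δs_k = t_k.

s_(k+1) = 3/(k + 3)
s_(k+1) − s_k = -3/((k + 2)*(k + 3))
(s_(k+1) − s_k) − t_k = 0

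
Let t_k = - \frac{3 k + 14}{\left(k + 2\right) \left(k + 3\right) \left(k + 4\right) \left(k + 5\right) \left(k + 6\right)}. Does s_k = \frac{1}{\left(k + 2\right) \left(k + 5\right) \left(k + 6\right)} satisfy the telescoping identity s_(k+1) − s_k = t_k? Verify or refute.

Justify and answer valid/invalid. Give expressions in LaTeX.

s_(k+1) = 1/((k + 3)*(k + 6)*(k + 7))
s_(k+1) − s_k = ((k + 2)*(k + 5) - (k + 3)*(k + 7))/((k + 2)*(k + 3)*(k + 5)*(k + 6)*(k + 7))
(s_(k+1) − s_k) − t_k = 6*(2*k + 9)/(k**6 + 27*k**5 + 295*k**4 + 1665*k**3 + 5104*k**2 + 8028*k + 5040)

Invalid: residual \frac{6 \left(2 k + 9\right)}{k^{6} + 27 k^{5} + 295 k^{4} + 1665 k^{3} + 5104 k^{2} + 8028 k + 5040} ≠ 0.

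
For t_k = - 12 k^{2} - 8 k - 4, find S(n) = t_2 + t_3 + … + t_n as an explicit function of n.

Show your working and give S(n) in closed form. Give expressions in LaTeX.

S(n) = - 4 n^{3} - 10 n^{2} - 10 n + 24

Ratio r(k) = (3*k**2 + 8*k + 6)/(3*k**2 + 2*k + 1).
So A=1 and B=1, with C=k**2 + 2*k/3 + 1/3.
Key eq: (1)·f(k+1) = (1)·f(k) + (k**2 + 2*k/3 + 1/3).
deg f ≤ 3 (via 0,0,2).
Solve for f: f(k) = k*(2*k**2 - k + 1)/6 (degree 3 ≤ 3).
Then R = B(k−1)f/C = k*(2*k**2 - k + 1)/(2*(3*k**2 + 2*k + 1)), so s_k = R(k)·t_k = 2*k*(-2*k**2 + k - 1).
s_(k+1) − s_k = -12*k**2 - 8*k - 4 = t_k.
s_(n+1) = -4*n**3 - 10*n**2 - 10*n - 4 and s_(2) = -28, so S(n) = -4*n**3 - 10*n**2 - 10*n + 24.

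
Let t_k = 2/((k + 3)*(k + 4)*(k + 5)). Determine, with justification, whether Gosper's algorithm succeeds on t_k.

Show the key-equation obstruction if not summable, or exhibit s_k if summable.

Yes. s_k = k*(k + 7)/(12*(k + 3)*(k + 4)).

Step 1: r(k) = (k + 3)/(k + 6).
Take A(k)=k + 3, B(k)=k + 6, C(k)=1.
Set up (k + 3)·f(k+1) − (k + 5)·f(k) − (1) = 0.
From deg A=1, deg B=1, deg C=0: d=2.
Match coefficients ⇒ f(k) = k*(k + 7)/24.
Then R = B(k−1)f/C = k*(k + 5)*(k + 7)/24, so s_k = R(k)·t_k = k*(k + 7)/(12*(k + 3)*(k + 4)).
Verify: 2/(k**3 + 12*k**2 + 47*k + 60) matches t_k.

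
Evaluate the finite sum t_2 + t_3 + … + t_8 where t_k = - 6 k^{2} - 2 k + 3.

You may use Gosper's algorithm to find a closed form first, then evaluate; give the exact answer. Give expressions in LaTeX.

The ratio is (6*k**2 + 14*k + 5)/(6*k**2 + 2*k - 3).
Take A(k)=1, B(k)=1, C(k)=k**2 + k/3 - 1/2.
Set up (1)·f(k+1) − (1)·f(k) − (k**2 + k/3 - 1/2) = 0.
Bound: deg f ≤ 3.
Solving with deg f ≤ 3: f(k) = k*(2*k**2 - 2*k - 3)/6.
Certificate R = B(k−1)f/C = k*(2*k**2 - 2*k - 3)/(6*k**2 + 2*k - 3) gives s_k = k*(-2*k**2 + 2*k + 3).
s_(k+1) − s_k = -6*k**2 - 2*k + 3 = t_k.
Sum = s_(9) − s_(2); s_(9) = -1269, s_(2) = -2 ⇒ -1267.

Σ = -1267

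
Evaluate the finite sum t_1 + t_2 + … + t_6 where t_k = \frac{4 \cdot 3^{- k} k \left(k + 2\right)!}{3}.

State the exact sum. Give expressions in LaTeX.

Step 1: r(k) = (k + 1)*(k + 3)/(3*k).
So A=k/3 + 1 and B=1, with C=k.
Need (k/3 + 1)·f(k+1) − (1)·f(k) = k.
From deg A=1, deg B=0, deg C=1: d=0.
Coefficient equations give f(k) = 3.
So s_k = (B(k−1)f/C)·t_k = (3/k)·t_k = 4*factorial(k + 2)/3**k.
Verify: 4*k*factorial(k + 2)/(3*3**k) matches t_k.
Σ_(k=1)^(6) t_k = s_(7) − s_(1) = 17920/27 − (8) = 17704/27.

Σ = 17704/27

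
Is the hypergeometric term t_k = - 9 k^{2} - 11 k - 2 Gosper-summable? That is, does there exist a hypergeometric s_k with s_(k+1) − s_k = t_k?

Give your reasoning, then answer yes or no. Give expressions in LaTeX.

t_(k+1)/t_k = (9*k**2 + 29*k + 22)/(9*k**2 + 11*k + 2).
So A=1 and B=1, with C=k**2 + 11*k/9 + 2/9.
f must satisfy (1)·f(k+1) − (1)·f(k) = k**2 + 11*k/9 + 2/9.
Degrees (0,0,2) ⇒ d ≤ 3.
Match coefficients ⇒ f(k) = k*(k + 1)*(3*k - 2)/9.
Certificate R = B(k−1)f/C = k*(3*k - 2)/(9*k + 2) gives s_k = k*(-3*k**2 - k + 2).
Δs = -9*k**2 - 11*k - 2, as required.

Yes. s_k = k \left(- 3 k^{2} - k + 2\right).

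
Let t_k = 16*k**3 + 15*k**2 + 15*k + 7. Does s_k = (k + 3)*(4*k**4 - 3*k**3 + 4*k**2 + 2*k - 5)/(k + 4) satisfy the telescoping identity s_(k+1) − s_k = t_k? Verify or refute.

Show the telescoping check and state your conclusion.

s_(k+1) = (4*k**5 + 29*k**4 + 71*k**3 + 93*k**2 + 70*k + 8)/(k + 5)
s_(k+1) − s_k = (16*k**5 + 147*k**4 + 388*k**3 + 371*k**2 + 298*k + 107)/(k**2 + 9*k + 20)
(s_(k+1) − s_k) − t_k = (-12*k**4 - 82*k**3 - 71*k**2 - 65*k - 33)/(k**2 + 9*k + 20)

Invalid: residual (-12*k**4 - 82*k**3 - 71*k**2 - 65*k - 33)/(k**2 + 9*k + 20) ≠ 0.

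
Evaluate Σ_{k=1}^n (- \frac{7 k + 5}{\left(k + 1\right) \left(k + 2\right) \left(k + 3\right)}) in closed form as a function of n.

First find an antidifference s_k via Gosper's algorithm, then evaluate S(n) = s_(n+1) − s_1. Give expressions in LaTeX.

r(k) = (k + 1)*(7*k + 12)/((k + 4)*(7*k + 5)) after simplifying.
Take A(k)=k + 1, B(k)=k + 4, C(k)=k + 5/7.
f must satisfy (k + 1)·f(k+1) − (k + 3)·f(k) = k + 5/7.
d = 2 from the (1,1,1) case.
Solving with deg f ≤ 2: f(k) = k*(3*k + 2)/7.
Get s_k = R·t_k = k*(-3*k - 2)/((k + 1)*(k + 2)) with R(k) = B(k−1)f(k)/C(k) = k*(k + 3)*(3*k + 2)/(7*k + 5).
Check: Δs_k = (-7*k - 5)/(k**3 + 6*k**2 + 11*k + 6). ✓
s_(n+1) = (-3*n**2 - 8*n - 5)/(n**2 + 5*n + 6) and s_(1) = -5/6, so S(n) = n*(-13*n - 23)/(6*(n**2 + 5*n + 6)).

S(n) = \frac{n \left(- 13 n - 23\right)}{6 \left(n^{2} + 5 n + 6\right)}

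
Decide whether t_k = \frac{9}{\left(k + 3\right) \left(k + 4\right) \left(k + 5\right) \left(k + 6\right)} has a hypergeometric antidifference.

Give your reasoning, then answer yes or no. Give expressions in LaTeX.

Compute t_(k+1)/t_k: get (k + 3)/(k + 7).
Gosper form: A/B · C(k+1)/C(k) with A=k + 3, B=k + 7, C=1.
Key eq: (k + 3)·f(k+1) = (k + 6)·f(k) + (1).
From deg A=1, deg B=1, deg C=0: d=3.
Match coefficients ⇒ f(k) = k*(k**2 + 12*k + 47)/180.
So s_k = (B(k−1)f/C)·t_k = (k*(k + 6)*(k**2 + 12*k + 47)/180)·t_k = k*(k**2 + 12*k + 47)/(20*(k + 3)*(k + 4)*(k + 5)).
Δs = 9/(k**4 + 18*k**3 + 119*k**2 + 342*k + 360), as required.

Yes. s_k = \frac{k \left(k^{2} + 12 k + 47\right)}{20 \left(k + 3\right) \left(k + 4\right) \left(k + 5\right)}.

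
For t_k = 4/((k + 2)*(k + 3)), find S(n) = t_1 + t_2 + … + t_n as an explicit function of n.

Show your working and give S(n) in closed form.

S(n) = 4*n/(3*(n + 3))

t_(k+1)/t_k = (k + 2)/(k + 4).
So A=k + 2 and B=k + 4, with C=1.
Key eq: (k + 2)·f(k+1) = (k + 3)·f(k) + (1).
Degrees (1,1,0) ⇒ d ≤ 1.
Match coefficients ⇒ f(k) = k/2.
R(k) = B(k−1)·f(k)/C(k) = k*(k + 3)/2; s_k = R·t_k = 2*k/(k + 2).
s_(k+1) − s_k = 4/(k**2 + 5*k + 6) = t_k.
Telescope: S(n) = s_(n+1) − s_(1) = 2*(n + 1)/(n + 3) − (2/3) = 4*n/(3*(n + 3)).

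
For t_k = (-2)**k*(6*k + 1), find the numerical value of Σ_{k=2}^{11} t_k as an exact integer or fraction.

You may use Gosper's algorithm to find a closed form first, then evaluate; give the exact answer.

Step 1: r(k) = 2*(-6*k - 7)/(6*k + 1).
A = -2, B = 1, C = k + 1/6.
Set up (-2)·f(k+1) − (1)·f(k) − (k + 1/6) = 0.
d = 1 from the (0,0,1) case.
Solve for f: f(k) = -(2*k - 1)/6 (degree 1 ≤ 1).
R(k) = B(k−1)·f(k)/C(k) = -(2*k - 1)/(6*k + 1); s_k = R·t_k = (-2)**k*(1 - 2*k).
s_(k+1) − s_k = (-2)**k*(6*k + 1) = t_k.
Telescoping: Σ = s_(12) − s_(2) = -94208 − (-12) = -94196.

Σ = -94196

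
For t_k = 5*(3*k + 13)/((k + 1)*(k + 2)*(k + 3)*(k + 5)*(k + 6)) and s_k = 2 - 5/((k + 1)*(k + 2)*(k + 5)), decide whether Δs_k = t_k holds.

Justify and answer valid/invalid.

Valid — Δs_k = t_k.

s_(k+1) = 2 - 5/((k + 2)*(k + 3)*(k + 6))
s_(k+1) − s_k = 5*(3*k + 13)/(k**5 + 17*k**4 + 107*k**3 + 307*k**2 + 396*k + 180)
(s_(k+1) − s_k) − t_k = 0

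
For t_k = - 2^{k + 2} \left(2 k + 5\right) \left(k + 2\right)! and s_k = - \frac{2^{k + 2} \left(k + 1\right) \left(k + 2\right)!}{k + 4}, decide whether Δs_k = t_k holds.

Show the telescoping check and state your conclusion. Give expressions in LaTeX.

Invalid: residual \frac{12 \cdot 2^{k} \left(2 k^{2} + 13 k + 19\right) \left(k + 2\right)!}{\left(k + 4\right) \left(k + 5\right)} ≠ 0.

s_(k+1) = -2**(k + 3)*(k + 2)*factorial(k + 3)/(k + 5)
s_(k+1) − s_k = -2**(k + 2)*(2*k**3 + 17*k**2 + 46*k + 43)*factorial(k + 2)/((k + 4)*(k + 5))
(s_(k+1) − s_k) − t_k = 12*2**k*(2*k**2 + 13*k + 19)*factorial(k + 2)/((k + 4)*(k + 5))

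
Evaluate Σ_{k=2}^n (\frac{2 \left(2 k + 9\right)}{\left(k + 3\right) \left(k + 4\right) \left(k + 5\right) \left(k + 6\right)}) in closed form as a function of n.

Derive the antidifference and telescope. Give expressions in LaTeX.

Step 1: r(k) = (k + 3)*(2*k + 11)/((k + 7)*(2*k + 9)).
Take A(k)=k + 3, B(k)=k + 7, C(k)=k + 9/2.
Solve (k + 3)·f(k+1) − (k + 6)·f(k) = k + 9/2.
deg f ≤ 3 (via 1,1,1).
Coefficient equations give f(k) = k*(k + 4)*(k + 8)/30.
So s_k = (B(k−1)f/C)·t_k = (k*(k + 4)*(k + 6)*(k + 8)/(15*(2*k + 9)))·t_k = 2*k*(k + 8)/(15*(k**2 + 8*k + 15)).
Verify: 2*(2*k + 9)/(k**4 + 18*k**3 + 119*k**2 + 342*k + 360) matches t_k.
Telescope: S(n) = s_(n+1) − s_(2) = 2*(n**2 + 10*n + 9)/(15*(n**2 + 10*n + 24)) − (8/105) = 2*(n**2 + 10*n - 11)/(35*(n**2 + 10*n + 24)).

S(n) = \frac{2 \left(n^{2} + 10 n - 11\right)}{35 \left(n^{2} + 10 n + 24\right)}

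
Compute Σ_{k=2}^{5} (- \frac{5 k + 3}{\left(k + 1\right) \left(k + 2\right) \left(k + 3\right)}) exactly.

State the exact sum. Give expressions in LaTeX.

The ratio is (k + 1)*(5*k + 8)/((k + 4)*(5*k + 3)).
Normal form (A,B,C) = (k + 1, k + 4, k + 3/5).
Solve (k + 1)·f(k+1) − (k + 3)·f(k) = k + 3/5.
deg f ≤ 2 (via 1,1,1).
Coefficient equations give f(k) = k*(2*k + 1)/5.
Certificate R = B(k−1)f/C = k*(k + 3)*(2*k + 1)/(5*k + 3) gives s_k = k*(-2*k - 1)/((k + 1)*(k + 2)).
s_(k+1) − s_k = (-5*k - 3)/(k**3 + 6*k**2 + 11*k + 6) = t_k.
Telescoping: Σ = s_(6) − s_(2) = -39/28 − (-5/6) = -47/84.

Σ = -47/84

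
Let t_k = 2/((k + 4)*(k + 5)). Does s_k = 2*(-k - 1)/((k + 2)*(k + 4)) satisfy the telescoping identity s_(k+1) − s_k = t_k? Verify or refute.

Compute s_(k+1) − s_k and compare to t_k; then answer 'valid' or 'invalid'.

Invalid: residual 2*(-2*k - 7)/(k**4 + 14*k**3 + 71*k**2 + 154*k + 120) ≠ 0.

s_(k+1) = 2*(-k - 2)/((k + 3)*(k + 5))
s_(k+1) − s_k = 2*(k**2 + 3*k - 1)/(k**4 + 14*k**3 + 71*k**2 + 154*k + 120)
(s_(k+1) − s_k) − t_k = 2*(-2*k - 7)/(k**4 + 14*k**3 + 71*k**2 + 154*k + 120)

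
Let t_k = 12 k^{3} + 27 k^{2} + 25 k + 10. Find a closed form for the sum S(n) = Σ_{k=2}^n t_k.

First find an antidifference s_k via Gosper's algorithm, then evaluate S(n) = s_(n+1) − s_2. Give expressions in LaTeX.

S(n) = 3 n^{4} + 15 n^{3} + 29 n^{2} + 27 n - 74

r(k) = (12*k**3 + 63*k**2 + 115*k + 74)/(12*k**3 + 27*k**2 + 25*k + 10) after simplifying.
Factor: A=1; B=1; C=k**3 + 9*k**2/4 + 25*k/12 + 5/6.
Set up (1)·f(k+1) − (1)·f(k) − (k**3 + 9*k**2/4 + 25*k/12 + 5/6) = 0.
Bound: deg f ≤ 4.
A polynomial solution: f(k) = k*(k + 1)*(3*k**2 + 2)/12.
Then R = B(k−1)f/C = k*(3*k**2 + 2)/(12*k**2 + 15*k + 10), so s_k = R(k)·t_k = k*(3*k**3 + 3*k**2 + 2*k + 2).
Δs = 12*k**3 + 27*k**2 + 25*k + 10, as required.
Evaluate: s_(n+1) = 3*n**4 + 15*n**3 + 29*n**2 + 27*n + 10; subtract s_(2) = 84 ⇒ S(n) = 3*n**4 + 15*n**3 + 29*n**2 + 27*n - 74.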